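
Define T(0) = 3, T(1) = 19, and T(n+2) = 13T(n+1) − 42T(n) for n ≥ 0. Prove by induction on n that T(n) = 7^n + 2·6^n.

Base cases: T(0) = 3 and 7^0 + 2·6^0 = 3; T(1) = 19 and 7^1 + 2·6^1 = 19.
Assume T(j) = 7^j + 2·6^j for all 0 ≤ j ≤ k, where k ≥ 1.
Then T(k+1) = 13T(k) − 42T(k−1) = 13·(7^k + 2·6^k) − 42·(7^{k−1} + 2·6^{k−1}) = (13·7 − 42)7^{k−1} + 2·(13·6 − 42)6^{k−1} = 49·7^{k−1} + 72·6^{k−1} = 7^{k+1} + 2·6^{k+1}.
Hence T(n) = 7^n + 2·6^n for every n ≥ 0, by strong induction.

T(n) = 7^n + 2·6^n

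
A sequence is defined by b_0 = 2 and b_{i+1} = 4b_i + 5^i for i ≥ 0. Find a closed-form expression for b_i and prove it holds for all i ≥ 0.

Claim: b_i = 4^i + 5^i.

Base case: b_0 = 2, and 4^0 + 5^0 = 1 + 1 = 2.
Assume b_r = 4^r + 5^r for some r ≥ 0.
Then b_{r+1} = 4b_r + 5^r = 4·(4^r + 5^r) + 5^r = 4^{r+1} + 4·5^r + 5^r = 4^{r+1} + 5·5^r = 4^{r+1} + 5^{r+1}.
By induction, b_i = 4^i + 5^i for all i ≥ 0.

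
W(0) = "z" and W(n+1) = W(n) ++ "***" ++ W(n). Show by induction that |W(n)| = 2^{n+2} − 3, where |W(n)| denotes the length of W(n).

Base case: |W(0)| = 1, and 2^{0+2} − 3 = 1.
Assume |W(r)| = 2^{r+2} − 3.
Then |W(r+1)| = |W(r)| + 3 + |W(r)| = 2|W(r)| + 3 = 2(2^{r+2} − 3) + 3 = 2^{r+3} − 6 + 3 = 2^{r+3} − 3.
This completes the inductive step, so |W(n)| = 2^{n+2} − 3 for all n ≥ 0.

|W(n)| = 2^{n+2} − 3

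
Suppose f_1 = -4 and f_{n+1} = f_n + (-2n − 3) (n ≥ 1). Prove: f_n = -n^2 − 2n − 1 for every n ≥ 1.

Base case: f_1 = -4, and -1^2 − 2·1 − 1 = -4.
Assume f_k = -k^2 − 2k − 1.
Then f_{k+1} = f_k + (-2k − 3) = (-k^2 − 2k − 1) + (-2k − 3) = -k^2 − 4k − 4,
and -(k+1)^2 − 2·(k+1) − 1 = -k^2 − 4k − 4.
By induction, f_n = -n^2 − 2n − 1 for all n ≥ 1.

f_n = -n^2 − 2n − 1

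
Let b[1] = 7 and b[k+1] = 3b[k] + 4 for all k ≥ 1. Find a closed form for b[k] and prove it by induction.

Claim: b[k] = 3^{k+1} − 2.

Base case: b[1] = 7, and 3^{1+1} − 2 = 9 − 2 = 7.
Assume b[m] = 3^{m+1} − 2 for some m ≥ 1.
Then b[m+1] = 3b[m] + 4 = 3·(3^{m+1} − 2) + 4 = 3^{m+2} − 6 + 4 = 3^{m+2} − 2.
Hence b[k] = 3^{k+1} − 2 for every k ≥ 1, by induction.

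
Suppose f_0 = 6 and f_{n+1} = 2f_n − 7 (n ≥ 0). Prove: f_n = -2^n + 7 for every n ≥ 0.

Base case: f_0 = 6, and -2^0 + 7 = -1 + 7 = 6.
Assume f_k = -2^k + 7 for some k ≥ 0.
Then f_{k+1} = 2f_k − 7 = 2·(-2^k + 7) − 7 = -2^{k+1} + 14 − 7 = -2^{k+1} + 7.
So the formula holds for k+1, and by induction f_n = -2^n + 7 for all n ≥ 0.

f_n = -2^n + 7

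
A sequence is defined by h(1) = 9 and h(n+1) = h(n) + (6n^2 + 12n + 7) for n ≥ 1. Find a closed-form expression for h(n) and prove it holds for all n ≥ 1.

Claim: h(n) = 2n^3 + 3n^2 + 2n + 2.

Base case: h(1) = 9, and 2·1^3 + 3·1^2 + 2·1 + 2 = 9.
Assume h(j) = 2j^3 + 3j^2 + 2j + 2.
Then h(j+1) = h(j) + (6j^2 + 12j + 7) = (2j^3 + 3j^2 + 2j + 2) + (6j^2 + 12j + 7) = 2j^3 + 9j^2 + 14j + 9,
and 2·(j+1)^3 + 3·(j+1)^2 + 2·(j+1) + 2 = 2j^3 + 9j^2 + 14j + 9.
By induction, h(n) = 2n^3 + 3n^2 + 2n + 2 for all n ≥ 1.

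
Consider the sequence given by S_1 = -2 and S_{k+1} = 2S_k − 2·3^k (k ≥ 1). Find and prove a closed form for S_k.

Claim: S_k = 2·2^k − 2·3^k.

Base case: S_1 = -2, and 2·2^1 − 2·3^1 = 4 − 6 = -2.
Assume S_m = 2·2^m − 2·3^m for some m ≥ 1.
Then S_{m+1} = 2S_m − 2·3^m = 2·(2·2^m − 2·3^m) − 2·3^m = 2·2^{m+1} − 4·3^m − 2·3^m = 2·2^{m+1} − 6·3^m = 2·2^{m+1} − 2·3^{m+1}.
This completes the inductive step, so S_k = 2·2^k − 2·3^k for all k ≥ 1.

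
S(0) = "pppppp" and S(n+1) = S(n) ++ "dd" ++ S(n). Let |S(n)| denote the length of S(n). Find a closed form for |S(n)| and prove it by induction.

Claim: |S(n)| = 2^{n+3} − 2.

Base case: |S(0)| = 6, and 2^{0+3} − 2 = 6.
Assume |S(j)| = 2^{j+3} − 2.
Then |S(j+1)| = |S(j)| + 2 + |S(j)| = 2|S(j)| + 2 = 2(2^{j+3} − 2) + 2 = 2^{j+1+3} − 4 + 2 = 2^{j+1+3} − 2.
By induction, |S(n)| = 2^{n+3} − 2 for all n ≥ 0.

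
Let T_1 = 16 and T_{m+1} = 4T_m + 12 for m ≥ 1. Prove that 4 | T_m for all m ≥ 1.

Base case: T_1 = 16 = 4·4, so 4 | T_1.
Assume 4 | T_k, so T_k = 4t for some integer t.
Then T_{k+1} = 4T_k + 12 = 4·(4t) + 12 = 4(4t + 3), so 4 | T_{k+1}.
So the property holds for k+1, and by induction 4 | T_m for all m ≥ 1.

4 | T_m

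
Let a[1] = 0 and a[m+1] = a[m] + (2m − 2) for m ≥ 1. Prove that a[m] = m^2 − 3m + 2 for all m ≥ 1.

Base case: a[1] = 0, and 1^2 − 3·1 + 2 = 0.
Assume a[r] = r^2 − 3r + 2.
Then a[r+1] = a[r] + (2r − 2) = (r^2 − 3r + 2) + (2r − 2) = r^2 − r,
and (r+1)^2 − 3·(r+1) + 2 = r^2 − r.
By induction, a[m] = m^2 − 3m + 2 for all m ≥ 1.

a[m] = m^2 − 3m + 2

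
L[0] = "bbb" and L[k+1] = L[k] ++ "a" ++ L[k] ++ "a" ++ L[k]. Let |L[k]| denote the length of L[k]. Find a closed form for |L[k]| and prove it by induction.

Claim: |L[k]| = 4·3^k − 1.

Base case: |L[0]| = 3, and 4·3^0 − 1 = 3.
Assume |L[j]| = 4·3^j − 1.
Then |L[j+1]| = 3|L[j]| + 2 = 3(4·3^j − 1) + 2 = 4·3^{j+1} − 3 + 2 = 4·3^{j+1} − 1.
This completes the inductive step, so |L[k]| = 4·3^k − 1 for all k ≥ 0.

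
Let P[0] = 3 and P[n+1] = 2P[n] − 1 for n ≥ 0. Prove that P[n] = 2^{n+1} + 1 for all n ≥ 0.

Base case: P[0] = 3, and 2^{0+1} + 1 = 2 + 1 = 3.
Assume P[r] = 2^{r+1} + 1 for some r ≥ 0.
Then P[r+1] = 2P[r] − 1 = 2·(2^{r+1} + 1) − 1 = 2^{r+2} + 2 − 1 = 2^{r+2} + 1.
Hence P[n] = 2^{n+1} + 1 for every n ≥ 0, by induction.

P[n] = 2^{n+1} + 1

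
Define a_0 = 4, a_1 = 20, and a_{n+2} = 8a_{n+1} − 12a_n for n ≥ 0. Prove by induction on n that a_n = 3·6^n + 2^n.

Base cases: a_0 = 4 and 3·6^0 + 2^0 = 4; a_1 = 20 and 3·6^1 + 2^1 = 20.
Assume a_j = 3·6^j + 2^j for all 0 ≤ j ≤ r, where r ≥ 1.
Then a_{r+1} = 8a_r − 12a_{r−1} = 8·(3·6^r + 2^r) − 12·(3·6^{r−1} + 2^{r−1}) = 3·(8·6 − 12)6^{r−1} + (8·2 − 12)2^{r−1} = 108·6^{r−1} + 4·2^{r−1} = 3·6^{r+1} + 2^{r+1}.
By strong induction, a_n = 3·6^n + 2^n for all n ≥ 0.

a_n = 3·6^n + 2^n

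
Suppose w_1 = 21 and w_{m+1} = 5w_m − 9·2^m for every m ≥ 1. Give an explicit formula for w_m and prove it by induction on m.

Claim: w_m = 3·5^m + 3·2^m.

Base case: w_1 = 21, and 3·5^1 + 3·2^1 = 15 + 6 = 21.
Assume w_r = 3·5^r + 3·2^r for some r ≥ 1.
Then w_{r+1} = 5w_r − 9·2^r = 5·(3·5^r + 3·2^r) − 9·2^r = 3·5^{r+1} + 15·2^r − 9·2^r = 3·5^{r+1} + 6·2^r = 3·5^{r+1} + 3·2^{r+1}.
So the formula holds for r+1, and by induction w_m = 3·5^m + 3·2^m for all m ≥ 1.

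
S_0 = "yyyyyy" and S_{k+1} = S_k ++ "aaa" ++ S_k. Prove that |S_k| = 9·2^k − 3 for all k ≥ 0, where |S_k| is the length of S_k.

Base case: |S_0| = 6, and 9·2^0 − 3 = 6.
Assume |S_j| = 9·2^j − 3.
Then |S_{j+1}| = |S_j| + 3 + |S_j| = 2|S_j| + 3 = 2(9·2^j − 3) + 3 = 9·2^{j+1} − 6 + 3 = 9·2^{j+1} − 3.
Hence |S_k| = 9·2^k − 3 for every k ≥ 0, by induction.

|S_k| = 9·2^k − 3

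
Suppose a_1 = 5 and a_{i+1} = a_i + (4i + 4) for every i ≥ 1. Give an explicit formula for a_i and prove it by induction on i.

Claim: a_i = 2i^2 + 2i + 1.

Base case: a_1 = 5, and 2·1^2 + 2·1 + 1 = 5.
Assume a_r = 2r^2 + 2r + 1.
Then a_{r+1} = a_r + (4r + 4) = (2r^2 + 2r + 1) + (4r + 4) = 2r^2 + 6r + 5,
and 2·(r+1)^2 + 2·(r+1) + 1 = 2r^2 + 6r + 5.
Hence a_i = 2i^2 + 2i + 1 for every i ≥ 1, by induction.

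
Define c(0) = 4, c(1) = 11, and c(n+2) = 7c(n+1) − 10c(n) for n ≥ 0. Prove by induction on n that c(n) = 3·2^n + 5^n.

Base cases: c(0) = 4 and 3·2^0 + 5^0 = 4; c(1) = 11 and 3·2^1 + 5^1 = 11.
Assume c(j) = 3·2^j + 5^j for all 0 ≤ j ≤ r, where r ≥ 1.
Then c(r+1) = 7c(r) − 10c(r−1) = 7·(3·2^r + 5^r) − 10·(3·2^{r−1} + 5^{r−1}) = 3·(7·2 − 10)2^{r−1} + (7·5 − 10)5^{r−1} = 12·2^{r−1} + 25·5^{r−1} = 3·2^{r+1} + 5^{r+1}.
This completes the inductive step, so c(n) = 3·2^n + 5^n for all n ≥ 0.

c(n) = 3·2^n + 5^n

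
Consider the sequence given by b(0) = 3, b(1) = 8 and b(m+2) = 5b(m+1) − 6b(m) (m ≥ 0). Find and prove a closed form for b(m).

Claim: b(m) = 2^m + 2·3^m.

Base cases: b(0) = 3 and 2^0 + 2·3^0 = 3; b(1) = 8 and 2^1 + 2·3^1 = 8.
Assume b(j) = 2^j + 2·3^j for all 0 ≤ j ≤ k, where k ≥ 1.
Then b(k+1) = 5b(k) − 6b(k−1) = 5·(2^k + 2·3^k) − 6·(2^{k−1} + 2·3^{k−1}) = (5·2 − 6)2^{k−1} + 2·(5·3 − 6)3^{k−1} = 4·2^{k−1} + 18·3^{k−1} = 2^{k+1} + 2·3^{k+1}.
This completes the inductive step, so b(m) = 2^m + 2·3^m for all m ≥ 0.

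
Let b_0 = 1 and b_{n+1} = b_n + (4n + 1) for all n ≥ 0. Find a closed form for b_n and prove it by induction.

Claim: b_n = 2n^2 − n + 1.

Base case: b_0 = 1, and 2·0^2 − 0 + 1 = 1.
Assume b_j = 2j^2 − j + 1.
Then b_{j+1} = b_j + (4j + 1) = (2j^2 − j + 1) + (4j + 1) = 2j^2 + 3j + 2,
and 2·(j+1)^2 − (j+1) + 1 = 2j^2 + 3j + 2.
Hence b_n = 2n^2 − n + 1 for every n ≥ 0, by induction.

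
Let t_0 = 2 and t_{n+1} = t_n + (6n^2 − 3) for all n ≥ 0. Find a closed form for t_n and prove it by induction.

Claim: t_n = 2n^3 − 3n^2 − 2n + 2.

Base case: t_0 = 2, and 2·0^3 − 3·0^2 − 2·0 + 2 = 2.
Assume t_r = 2r^3 − 3r^2 − 2r + 2.
Then t_{r+1} = t_r + (6r^2 − 3) = (2r^3 − 3r^2 − 2r + 2) + (6r^2 − 3) = 2r^3 + 3r^2 − 2r − 1,
and 2·(r+1)^3 − 3·(r+1)^2 − 2·(r+1) + 2 = 2r^3 + 3r^2 − 2r − 1.
Hence t_n = 2n^3 − 3n^2 − 2n + 2 for every n ≥ 0, by induction.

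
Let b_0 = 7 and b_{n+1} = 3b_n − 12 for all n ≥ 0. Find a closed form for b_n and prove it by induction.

Claim: b_n = 3^n + 6.

Base case: b_0 = 7, and 3^0 + 6 = 1 + 6 = 7.
Assume b_r = 3^r + 6 for some r ≥ 0.
Then b_{r+1} = 3b_r − 12 = 3·(3^r + 6) − 12 = 3^{r+1} + 18 − 12 = 3^{r+1} + 6.
By induction, b_n = 3^n + 6 for all n ≥ 0.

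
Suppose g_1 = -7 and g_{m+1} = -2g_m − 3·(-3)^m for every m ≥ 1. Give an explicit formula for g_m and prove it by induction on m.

Claim: g_m = -(-2)^m + 3·(-3)^m.

Base case: g_1 = -7, and -(-2)^1 + 3·(-3)^1 = 2 − 9 = -7.
Assume g_j = -(-2)^j + 3·(-3)^j for some j ≥ 1.
Then g_{j+1} = -2g_j − 3·(-3)^j = -2·(-(-2)^j + 3·(-3)^j) − 3·(-3)^j = -(-2)^{j+1} − 6·(-3)^j − 3·(-3)^j = -(-2)^{j+1} − 9·(-3)^j = -(-2)^{j+1} + 3·(-3)^{j+1}.
Hence g_m = -(-2)^m + 3·(-3)^m for every m ≥ 1, by induction.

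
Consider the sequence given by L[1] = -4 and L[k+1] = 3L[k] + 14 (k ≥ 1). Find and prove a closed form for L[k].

Claim: L[k] = 3^k − 7.

Base case: L[1] = -4, and 3^1 − 7 = 3 − 7 = -4.
Assume L[r] = 3^r − 7 for some r ≥ 1.
Then L[r+1] = 3L[r] + 14 = 3·(3^r − 7) + 14 = 3^{r+1} − 21 + 14 = 3^{r+1} − 7.
By induction, L[k] = 3^k − 7 for all k ≥ 1.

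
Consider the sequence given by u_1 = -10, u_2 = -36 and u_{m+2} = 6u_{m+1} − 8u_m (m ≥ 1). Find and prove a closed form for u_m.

Claim: u_m = -2^m − 2·4^m.

Base cases: u_1 = -10 and -2^1 − 2·4^1 = -10; u_2 = -36 and -2^2 − 2·4^2 = -36.
Assume u_j = -2^j − 2·4^j for all 1 ≤ j ≤ k, where k ≥ 2.
Then u_{k+1} = 6u_k − 8u_{k−1} = 6·(-2^k − 2·4^k) − 8·(-2^{k−1} − 2·4^{k−1}) = -(6·2 − 8)2^{k−1} − 2·(6·4 − 8)4^{k−1} = -4·2^{k−1} − 32·4^{k−1} = -2^{k+1} − 2·4^{k+1}.
This completes the inductive step, so u_m = -2^m − 2·4^m for all m ≥ 1.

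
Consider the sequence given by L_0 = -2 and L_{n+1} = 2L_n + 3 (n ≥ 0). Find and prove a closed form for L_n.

Claim: L_n = 2^n − 3.

Base case: L_0 = -2, and 2^0 − 3 = 1 − 3 = -2.
Assume L_k = 2^k − 3 for some k ≥ 0.
Then L_{k+1} = 2L_k + 3 = 2·(2^k − 3) + 3 = 2^{k+1} − 6 + 3 = 2^{k+1} − 3.
Hence L_n = 2^n − 3 for every n ≥ 0, by induction.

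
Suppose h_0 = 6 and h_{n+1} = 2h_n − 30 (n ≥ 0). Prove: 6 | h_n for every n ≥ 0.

Base case: h_0 = 6 = 6·1, so 6 | h_0.
Assume 6 | h_j, so h_j = 6t for some integer t.
Then h_{j+1} = 2h_j − 30 = 2·(6t) − 30 = 6(2t − 5), so 6 | h_{j+1}.
This completes the inductive step, so 6 | h_n for all n ≥ 0.

6 | h_n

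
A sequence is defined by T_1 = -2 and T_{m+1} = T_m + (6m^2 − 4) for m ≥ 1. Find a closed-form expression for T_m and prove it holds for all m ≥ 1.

Claim: T_m = 2m^3 − 3m^2 − 3m + 2.

Base case: T_1 = -2, and 2·1^3 − 3·1^2 − 3·1 + 2 = -2.
Assume T_j = 2j^3 − 3j^2 − 3j + 2.
Then T_{j+1} = T_j + (6j^2 − 4) = (2j^3 − 3j^2 − 3j + 2) + (6j^2 − 4) = 2j^3 + 3j^2 − 3j − 2,
and 2·(j+1)^3 − 3·(j+1)^2 − 3·(j+1) + 2 = 2j^3 + 3j^2 − 3j − 2.
This completes the inductive step, so T_m = 2m^3 − 3m^2 − 3m + 2 for all m ≥ 1.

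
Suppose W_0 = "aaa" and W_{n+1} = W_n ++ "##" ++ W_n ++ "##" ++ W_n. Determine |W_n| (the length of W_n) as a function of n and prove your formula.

Claim: |W_n| = 5·3^n − 2.

Base case: |W_0| = 3, and 5·3^0 − 2 = 3.
Assume |W_m| = 5·3^m − 2.
Then |W_{m+1}| = 3|W_m| + 4 = 3(5·3^m − 2) + 4 = 5·3^{m+1} − 6 + 4 = 5·3^{m+1} − 2.
So the formula holds for m+1, and by induction |W_n| = 5·3^n − 2 for all n ≥ 0.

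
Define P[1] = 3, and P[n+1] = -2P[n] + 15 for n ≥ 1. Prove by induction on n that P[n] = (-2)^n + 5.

Base case: P[1] = 3, and (-2)^1 + 5 = -2 + 5 = 3.
Assume P[m] = (-2)^m + 5 for some m ≥ 1.
Then P[m+1] = -2P[m] + 15 = -2·((-2)^m + 5) + 15 = -2·(-2)^m − 10 + 15 = (-2)^{m+1} + 5.
So the formula holds for m+1, and by induction P[n] = (-2)^n + 5 for all n ≥ 1.

P[n] = (-2)^n + 5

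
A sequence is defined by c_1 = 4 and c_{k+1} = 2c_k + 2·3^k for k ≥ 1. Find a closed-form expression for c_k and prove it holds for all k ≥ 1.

Claim: c_k = -2^k + 2·3^k.

Base case: c_1 = 4, and -2^1 + 2·3^1 = -2 + 6 = 4.
Assume c_j = -2^j + 2·3^j for some j ≥ 1.
Then c_{j+1} = 2c_j + 2·3^j = 2·(-2^j + 2·3^j) + 2·3^j = -2^{j+1} + 4·3^j + 2·3^j = -2^{j+1} + 6·3^j = -2^{j+1} + 2·3^{j+1}.
Hence c_k = -2^k + 2·3^k for every k ≥ 1, by induction.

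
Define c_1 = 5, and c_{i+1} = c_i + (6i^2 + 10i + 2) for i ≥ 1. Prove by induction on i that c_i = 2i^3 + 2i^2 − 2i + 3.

Base case: c_1 = 5, and 2·1^3 + 2·1^2 − 2·1 + 3 = 5.
Assume c_k = 2k^3 + 2k^2 − 2k + 3.
Then c_{k+1} = c_k + (6k^2 + 10k + 2) = (2k^3 + 2k^2 − 2k + 3) + (6k^2 + 10k + 2) = 2k^3 + 8k^2 + 8k + 5,
and 2·(k+1)^3 + 2·(k+1)^2 − 2·(k+1) + 3 = 2k^3 + 8k^2 + 8k + 5.
This completes the inductive step, so c_i = 2i^3 + 2i^2 − 2i + 3 for all i ≥ 1.

c_i = 2i^3 + 2i^2 − 2i + 3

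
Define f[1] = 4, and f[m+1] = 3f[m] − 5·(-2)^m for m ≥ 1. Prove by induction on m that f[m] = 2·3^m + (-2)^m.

Base case: f[1] = 4, and 2·3^1 + (-2)^1 = 6 − 2 = 4.
Assume f[r] = 2·3^r + (-2)^r for some r ≥ 1.
Then f[r+1] = 3f[r] − 5·(-2)^r = 3·(2·3^r + (-2)^r) − 5·(-2)^r = 2·3^{r+1} + 3·(-2)^r − 5·(-2)^r = 2·3^{r+1} − 2·(-2)^r = 2·3^{r+1} + (-2)^{r+1}.
So the formula holds for r+1, and by induction f[m] = 2·3^m + (-2)^m for all m ≥ 1.

f[m] = 2·3^m + (-2)^m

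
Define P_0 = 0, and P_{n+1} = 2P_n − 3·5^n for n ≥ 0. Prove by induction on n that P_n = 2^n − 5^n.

Base case: P_0 = 0, and 2^0 − 5^0 = 1 − 1 = 0.
Assume P_k = 2^k − 5^k for some k ≥ 0.
Then P_{k+1} = 2P_k − 3·5^k = 2·(2^k − 5^k) − 3·5^k = 2^{k+1} − 2·5^k − 3·5^k = 2^{k+1} − 5·5^k = 2^{k+1} − 5^{k+1}.
So the formula holds for k+1, and by induction P_n = 2^n − 5^n for all n ≥ 0.

P_n = 2^n − 5^n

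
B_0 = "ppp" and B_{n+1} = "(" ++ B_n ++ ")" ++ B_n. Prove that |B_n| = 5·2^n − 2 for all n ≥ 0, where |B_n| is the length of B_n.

Base case: |B_0| = 3, and 5·2^0 − 2 = 3.
Assume |B_r| = 5·2^r − 2.
Then |B_{r+1}| = 1 + |B_r| + 1 + |B_r| = 2|B_r| + 2 = 2(5·2^r − 2) + 2 = 5·2^{r+1} − 4 + 2 = 5·2^{r+1} − 2.
This completes the inductive step, so |B_n| = 5·2^n − 2 for all n ≥ 0.

|B_n| = 5·2^n − 2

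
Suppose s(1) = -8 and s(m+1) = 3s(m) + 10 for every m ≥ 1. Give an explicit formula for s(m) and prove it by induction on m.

Claim: s(m) = -3^m − 5.

Base case: s(1) = -8, and -3^1 − 5 = -3 − 5 = -8.
Assume s(j) = -3^j − 5 for some j ≥ 1.
Then s(j+1) = 3s(j) + 10 = 3·(-3^j − 5) + 10 = -3^{j+1} − 15 + 10 = -3^{j+1} − 5.
So the formula holds for j+1, and by induction s(m) = -3^m − 5 for all m ≥ 1.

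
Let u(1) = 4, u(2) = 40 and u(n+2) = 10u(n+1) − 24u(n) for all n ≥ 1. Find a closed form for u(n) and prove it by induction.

Claim: u(n) = 2·6^n − 2·4^n.

Base cases: u(1) = 4 and 2·6^1 − 2·4^1 = 4; u(2) = 40 and 2·6^2 − 2·4^2 = 40.
Assume u(j) = 2·6^j − 2·4^j for all 1 ≤ j ≤ m, where m ≥ 2.
Then u(m+1) = 10u(m) − 24u(m−1) = 10·(2·6^m − 2·4^m) − 24·(2·6^{m−1} − 2·4^{m−1}) = 2·(10·6 − 24)6^{m−1} − 2·(10·4 − 24)4^{m−1} = 72·6^{m−1} − 32·4^{m−1} = 2·6^{m+1} − 2·4^{m+1}.
Hence u(n) = 2·6^n − 2·4^n for every n ≥ 1, by strong induction.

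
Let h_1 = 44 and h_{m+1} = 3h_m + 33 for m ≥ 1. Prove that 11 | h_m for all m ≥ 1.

Base case: h_1 = 44 = 11·4, so 11 | h_1.
Assume 11 | h_j, so h_j = 11t for some integer t.
Then h_{j+1} = 3h_j + 33 = 3·(11t) + 33 = 11(3t + 3), so 11 | h_{j+1}.
This completes the inductive step, so 11 | h_m for all m ≥ 1.

11 | h_m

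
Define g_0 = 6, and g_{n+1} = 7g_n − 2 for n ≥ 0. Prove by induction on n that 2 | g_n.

Base case: g_0 = 6 = 2·3, so 2 | g_0.
Assume 2 | g_r, so g_r = 2t for some integer t.
Then g_{r+1} = 7g_r − 2 = 7·(2t) − 2 = 2(7t − 1), so 2 | g_{r+1}.
Hence 2 | g_n for every n ≥ 0, by induction.

2 | g_n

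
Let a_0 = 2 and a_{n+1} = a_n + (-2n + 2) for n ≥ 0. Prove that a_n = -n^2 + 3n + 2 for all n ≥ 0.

Base case: a_0 = 2, and -0^2 + 3·0 + 2 = 2.
Assume a_m = -m^2 + 3m + 2.
Then a_{m+1} = a_m + (-2m + 2) = (-m^2 + 3m + 2) + (-2m + 2) = -m^2 + m + 4,
and -(m+1)^2 + 3·(m+1) + 2 = -m^2 + m + 4.
Hence a_n = -n^2 + 3n + 2 for every n ≥ 0, by induction.

a_n = -n^2 + 3n + 2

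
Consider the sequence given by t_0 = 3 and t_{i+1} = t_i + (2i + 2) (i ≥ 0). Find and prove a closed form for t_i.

Claim: t_i = i^2 + i + 3.

Base case: t_0 = 3, and 0^2 + 0 + 3 = 3.
Assume t_m = m^2 + m + 3.
Then t_{m+1} = t_m + (2m + 2) = (m^2 + m + 3) + (2m + 2) = m^2 + 3m + 5,
and (m+1)^2 + (m+1) + 3 = m^2 + 3m + 5.
This completes the inductive step, so t_i = i^2 + i + 3 for all i ≥ 0.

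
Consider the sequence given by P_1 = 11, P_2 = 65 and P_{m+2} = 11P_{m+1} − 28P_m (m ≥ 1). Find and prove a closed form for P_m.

Claim: P_m = 4^m + 7^m.

Base cases: P_1 = 11 and 4^1 + 7^1 = 11; P_2 = 65 and 4^2 + 7^2 = 65.
Assume P_i = 4^i + 7^i for all 1 ≤ i ≤ j, where j ≥ 2.
Then P_{j+1} = 11P_j − 28P_{j−1} = 11·(4^j + 7^j) − 28·(4^{j−1} + 7^{j−1}) = (11·4 − 28)4^{j−1} + (11·7 − 28)7^{j−1} = 16·4^{j−1} + 49·7^{j−1} = 4^{j+1} + 7^{j+1}.
Hence P_m = 4^m + 7^m for every m ≥ 1, by strong induction.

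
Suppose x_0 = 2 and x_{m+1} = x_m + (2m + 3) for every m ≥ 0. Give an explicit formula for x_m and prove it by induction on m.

Claim: x_m = m^2 + 2m + 2.

Base case: x_0 = 2, and 0^2 + 2·0 + 2 = 2.
Assume x_k = k^2 + 2k + 2.
Then x_{k+1} = x_k + (2k + 3) = (k^2 + 2k + 2) + (2k + 3) = k^2 + 4k + 5,
and (k+1)^2 + 2·(k+1) + 2 = k^2 + 4k + 5.
Hence x_m = m^2 + 2m + 2 for every m ≥ 0, by induction.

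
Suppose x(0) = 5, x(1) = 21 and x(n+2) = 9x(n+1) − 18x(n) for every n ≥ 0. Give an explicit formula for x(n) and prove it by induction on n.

Claim: x(n) = 3·3^n + 2·6^n.

Base cases: x(0) = 5 and 3·3^0 + 2·6^0 = 5; x(1) = 21 and 3·3^1 + 2·6^1 = 21.
Assume x(j) = 3·3^j + 2·6^j for all 0 ≤ j ≤ k, where k ≥ 1.
Then x(k+1) = 9x(k) − 18x(k−1) = 9·(3·3^k + 2·6^k) − 18·(3·3^{k−1} + 2·6^{k−1}) = 3·(9·3 − 18)3^{k−1} + 2·(9·6 − 18)6^{k−1} = 27·3^{k−1} + 72·6^{k−1} = 3·3^{k+1} + 2·6^{k+1}.
Hence x(n) = 3·3^n + 2·6^n for every n ≥ 0, by strong induction.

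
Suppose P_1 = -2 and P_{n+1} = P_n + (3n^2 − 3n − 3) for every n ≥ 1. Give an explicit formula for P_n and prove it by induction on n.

Claim: P_n = n^3 − 3n^2 − n + 1.

Base case: P_1 = -2, and 1^3 − 3·1^2 − 1 + 1 = -2.
Assume P_r = r^3 − 3r^2 − r + 1.
Then P_{r+1} = P_r + (3r^2 − 3r − 3) = (r^3 − 3r^2 − r + 1) + (3r^2 − 3r − 3) = r^3 − 4r − 2,
and (r+1)^3 − 3·(r+1)^2 − (r+1) + 1 = r^3 − 4r − 2.
This completes the inductive step, so P_n = n^3 − 3n^2 − n + 1 for all n ≥ 1.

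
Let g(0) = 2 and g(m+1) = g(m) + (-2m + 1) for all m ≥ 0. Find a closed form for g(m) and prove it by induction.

Claim: g(m) = -m^2 + 2m + 2.

Base case: g(0) = 2, and -0^2 + 2·0 + 2 = 2.
Assume g(j) = -j^2 + 2j + 2.
Then g(j+1) = g(j) + (-2j + 1) = (-j^2 + 2j + 2) + (-2j + 1) = -j^2 + 3,
and -(j+1)^2 + 2·(j+1) + 2 = -j^2 + 3.
By induction, g(m) = -m^2 + 2m + 2 for all m ≥ 0.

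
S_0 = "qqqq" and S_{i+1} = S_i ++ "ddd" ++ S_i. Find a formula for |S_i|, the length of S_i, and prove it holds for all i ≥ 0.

Claim: |S_i| = 7·2^i − 3.

Base case: |S_0| = 4, and 7·2^0 − 3 = 4.
Assume |S_r| = 7·2^r − 3.
Then |S_{r+1}| = |S_r| + 3 + |S_r| = 2|S_r| + 3 = 2(7·2^r − 3) + 3 = 7·2^{r+1} − 6 + 3 = 7·2^{r+1} − 3.
So the formula holds for r+1, and by induction |S_i| = 7·2^i − 3 for all i ≥ 0.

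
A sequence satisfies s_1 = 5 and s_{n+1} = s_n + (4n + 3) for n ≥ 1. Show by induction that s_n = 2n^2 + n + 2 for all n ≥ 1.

Base case: s_1 = 5, and 2·1^2 + 1 + 2 = 5.
Assume s_k = 2k^2 + k + 2.
Then s_{k+1} = s_k + (4k + 3) = (2k^2 + k + 2) + (4k + 3) = 2k^2 + 5k + 5,
and 2·(k+1)^2 + (k+1) + 2 = 2k^2 + 5k + 5.
Hence s_n = 2n^2 + n + 2 for every n ≥ 1, by induction.

s_n = 2n^2 + n + 2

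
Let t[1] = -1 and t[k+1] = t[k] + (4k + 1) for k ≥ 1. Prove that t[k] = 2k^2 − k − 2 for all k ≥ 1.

Base case: t[1] = -1, and 2·1^2 − 1 − 2 = -1.
Assume t[r] = 2r^2 − r − 2.
Then t[r+1] = t[r] + (4r + 1) = (2r^2 − r − 2) + (4r + 1) = 2r^2 + 3r − 1,
and 2·(r+1)^2 − (r+1) − 2 = 2r^2 + 3r − 1.
Hence t[k] = 2k^2 − k − 2 for every k ≥ 1, by induction.

t[k] = 2k^2 − k − 2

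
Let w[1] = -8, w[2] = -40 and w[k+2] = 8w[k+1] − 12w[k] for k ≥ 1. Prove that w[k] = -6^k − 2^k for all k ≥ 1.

Base cases: w[1] = -8 and -6^1 − 2^1 = -8; w[2] = -40 and -6^2 − 2^2 = -40.
Assume w[j] = -6^j − 2^j for all 1 ≤ j ≤ m, where m ≥ 2.
Then w[m+1] = 8w[m] − 12w[m−1] = 8·(-6^m − 2^m) − 12·(-6^{m−1} − 2^{m−1}) = -(8·6 − 12)6^{m−1} − (8·2 − 12)2^{m−1} = -36·6^{m−1} − 4·2^{m−1} = -6^{m+1} − 2^{m+1}.
By strong induction, w[k] = -6^k − 2^k for all k ≥ 1.

w[k] = -6^k − 2^k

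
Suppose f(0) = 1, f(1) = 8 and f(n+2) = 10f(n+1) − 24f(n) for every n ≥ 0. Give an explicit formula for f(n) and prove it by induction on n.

Claim: f(n) = 2·6^n − 4^n.

Base cases: f(0) = 1 and 2·6^0 − 4^0 = 1; f(1) = 8 and 2·6^1 − 4^1 = 8.
Assume f(j) = 2·6^j − 4^j for all 0 ≤ j ≤ m, where m ≥ 1.
Then f(m+1) = 10f(m) − 24f(m−1) = 10·(2·6^m − 4^m) − 24·(2·6^{m−1} − 4^{m−1}) = 2·(10·6 − 24)6^{m−1} − (10·4 − 24)4^{m−1} = 72·6^{m−1} − 16·4^{m−1} = 2·6^{m+1} − 4^{m+1}.
By strong induction, f(n) = 2·6^n − 4^n for all n ≥ 0.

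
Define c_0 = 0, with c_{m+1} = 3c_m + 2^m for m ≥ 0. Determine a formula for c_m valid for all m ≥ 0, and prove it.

Claim: c_m = 3^m − 2^m.

Base case: c_0 = 0, and 3^0 − 2^0 = 1 − 1 = 0.
Assume c_k = 3^k − 2^k for some k ≥ 0.
Then c_{k+1} = 3c_k + 2^k = 3·(3^k − 2^k) + 2^k = 3^{k+1} − 3·2^k + 2^k = 3^{k+1} − 2·2^k = 3^{k+1} − 2^{k+1}.
By induction, c_m = 3^m − 2^m for all m ≥ 0.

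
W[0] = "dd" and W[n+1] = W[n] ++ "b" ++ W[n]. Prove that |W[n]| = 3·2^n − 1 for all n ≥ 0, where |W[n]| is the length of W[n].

Base case: |W[0]| = 2, and 3·2^0 − 1 = 2.
Assume |W[r]| = 3·2^r − 1.
Then |W[r+1]| = |W[r]| + 1 + |W[r]| = 2|W[r]| + 1 = 2(3·2^r − 1) + 1 = 3·2^{r+1} − 2 + 1 = 3·2^{r+1} − 1.
By induction, |W[n]| = 3·2^n − 1 for all n ≥ 0.

|W[n]| = 3·2^n − 1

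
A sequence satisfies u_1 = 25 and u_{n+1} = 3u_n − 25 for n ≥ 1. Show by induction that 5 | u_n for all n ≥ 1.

Base case: u_1 = 25 = 5·5, so 5 | u_1.
Assume 5 | u_j, so u_j = 5t for some integer t.
Then u_{j+1} = 3u_j − 25 = 3·(5t) − 25 = 5(3t − 5), so 5 | u_{j+1}.
This completes the inductive step, so 5 | u_n for all n ≥ 1.

5 | u_n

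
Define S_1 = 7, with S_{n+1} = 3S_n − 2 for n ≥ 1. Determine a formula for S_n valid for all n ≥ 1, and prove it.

Claim: S_n = 2·3^n + 1.

Base case: S_1 = 7, and 2·3^1 + 1 = 6 + 1 = 7.
Assume S_k = 2·3^k + 1 for some k ≥ 1.
Then S_{k+1} = 3S_k − 2 = 3·(2·3^k + 1) − 2 = 6·3^k + 3 − 2 = 2·3^{k+1} + 1.
By induction, S_n = 2·3^n + 1 for all n ≥ 1.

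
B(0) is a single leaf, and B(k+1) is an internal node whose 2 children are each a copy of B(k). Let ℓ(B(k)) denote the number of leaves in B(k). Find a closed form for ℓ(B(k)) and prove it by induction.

Claim: ℓ(B(k)) = 2^k.

Base case: ℓ(B(0)) = 1, and 2^0 = 1.
Assume ℓ(B(m)) = 2^m.
Then ℓ(B(m+1)) = 2·ℓ(B(m)) = 2·2^m = 2^{m+1}.
By induction, ℓ(B(k)) = 2^k for all k ≥ 0.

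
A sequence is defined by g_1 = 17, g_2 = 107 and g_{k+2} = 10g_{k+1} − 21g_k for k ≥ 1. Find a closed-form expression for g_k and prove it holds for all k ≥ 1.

Claim: g_k = 2·7^k + 3^k.

Base cases: g_1 = 17 and 2·7^1 + 3^1 = 17; g_2 = 107 and 2·7^2 + 3^2 = 107.
Assume g_j = 2·7^j + 3^j for all 1 ≤ j ≤ m, where m ≥ 2.
Then g_{m+1} = 10g_m − 21g_{m−1} = 10·(2·7^m + 3^m) − 21·(2·7^{m−1} + 3^{m−1}) = 2·(10·7 − 21)7^{m−1} + (10·3 − 21)3^{m−1} = 98·7^{m−1} + 9·3^{m−1} = 2·7^{m+1} + 3^{m+1}.
Hence g_k = 2·7^k + 3^k for every k ≥ 1, by strong induction.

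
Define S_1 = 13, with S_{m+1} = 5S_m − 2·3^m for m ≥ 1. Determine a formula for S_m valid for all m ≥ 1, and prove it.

Claim: S_m = 2·5^m + 3^m.

Base case: S_1 = 13, and 2·5^1 + 3^1 = 10 + 3 = 13.
Assume S_k = 2·5^k + 3^k for some k ≥ 1.
Then S_{k+1} = 5S_k − 2·3^k = 5·(2·5^k + 3^k) − 2·3^k = 2·5^{k+1} + 5·3^k − 2·3^k = 2·5^{k+1} + 3·3^k = 2·5^{k+1} + 3^{k+1}.
So the formula holds for k+1, and by induction S_m = 2·5^m + 3^m for all m ≥ 1.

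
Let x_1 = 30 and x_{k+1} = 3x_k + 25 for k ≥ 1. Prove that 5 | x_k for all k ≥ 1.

Base case: x_1 = 30 = 5·6, so 5 | x_1.
Assume 5 | x_j, so x_j = 5t for some integer t.
Then x_{j+1} = 3x_j + 25 = 3·(5t) + 25 = 5(3t + 5), so 5 | x_{j+1}.
Hence 5 | x_k for every k ≥ 1, by induction.

5 | x_k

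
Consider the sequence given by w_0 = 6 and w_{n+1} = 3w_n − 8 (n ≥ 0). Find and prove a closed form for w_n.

Claim: w_n = 2·3^n + 4.

Base case: w_0 = 6, and 2·3^0 + 4 = 2 + 4 = 6.
Assume w_j = 2·3^j + 4 for some j ≥ 0.
Then w_{j+1} = 3w_j − 8 = 3·(2·3^j + 4) − 8 = 6·3^j + 12 − 8 = 2·3^{j+1} + 4.
Hence w_n = 2·3^n + 4 for every n ≥ 0, by induction.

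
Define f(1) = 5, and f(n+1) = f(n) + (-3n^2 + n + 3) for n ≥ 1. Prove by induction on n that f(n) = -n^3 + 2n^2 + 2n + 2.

Base case: f(1) = 5, and -1^3 + 2·1^2 + 2·1 + 2 = 5.
Assume f(r) = -r^3 + 2r^2 + 2r + 2.
Then f(r+1) = f(r) + (-3r^2 + r + 3) = (-r^3 + 2r^2 + 2r + 2) + (-3r^2 + r + 3) = -r^3 − r^2 + 3r + 5,
and -(r+1)^3 + 2·(r+1)^2 + 2·(r+1) + 2 = -r^3 − r^2 + 3r + 5.
By induction, f(n) = -n^3 + 2n^2 + 2n + 2 for all n ≥ 1.

f(n) = -n^3 + 2n^2 + 2n + 2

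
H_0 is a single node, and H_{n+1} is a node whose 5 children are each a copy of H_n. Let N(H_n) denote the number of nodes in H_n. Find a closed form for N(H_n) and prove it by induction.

Claim: N(H_n) = (5^{n+1} − 1)/4.

Base case: N(H_0) = 1, and (5^{0+1} − 1)/4 = 1.
Assume N(H_m) = (5^{m+1} − 1)/4.
Then N(H_{m+1}) = 1 + 5N(H_m) = 1 + 5·(5^{m+1} − 1)/4 = 1 + (5^{m+2} − 5)/4 = (4 + 5^{m+2} − 5)/4 = (5^{m+2} − 1)/4.
So the formula holds for m+1, and by induction N(H_n) = (5^{n+1} − 1)/4 for all n ≥ 0.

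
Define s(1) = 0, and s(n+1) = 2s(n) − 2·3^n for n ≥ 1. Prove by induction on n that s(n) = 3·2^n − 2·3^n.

Base case: s(1) = 0, and 3·2^1 − 2·3^1 = 6 − 6 = 0.
Assume s(j) = 3·2^j − 2·3^j for some j ≥ 1.
Then s(j+1) = 2s(j) − 2·3^j = 2·(3·2^j − 2·3^j) − 2·3^j = 3·2^{j+1} − 4·3^j − 2·3^j = 3·2^{j+1} − 6·3^j = 3·2^{j+1} − 2·3^{j+1}.
So the formula holds for j+1, and by induction s(n) = 3·2^n − 2·3^n for all n ≥ 1.

s(n) = 3·2^n − 2·3^n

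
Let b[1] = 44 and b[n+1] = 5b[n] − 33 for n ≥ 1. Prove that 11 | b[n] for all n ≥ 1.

Base case: b[1] = 44 = 11·4, so 11 | b[1].
Assume 11 | b[j], so b[j] = 11t for some integer t.
Then b[j+1] = 5b[j] − 33 = 5·(11t) − 33 = 11(5t − 3), so 11 | b[j+1].
By induction, 11 | b[n] for all n ≥ 1.

11 | b[n]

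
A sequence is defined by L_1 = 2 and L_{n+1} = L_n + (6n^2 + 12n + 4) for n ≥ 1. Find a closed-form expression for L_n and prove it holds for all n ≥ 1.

Claim: L_n = 2n^3 + 3n^2 − n − 2.

Base case: L_1 = 2, and 2·1^3 + 3·1^2 − 1 − 2 = 2.
Assume L_k = 2k^3 + 3k^2 − k − 2.
Then L_{k+1} = L_k + (6k^2 + 12k + 4) = (2k^3 + 3k^2 − k − 2) + (6k^2 + 12k + 4) = 2k^3 + 9k^2 + 11k + 2,
and 2·(k+1)^3 + 3·(k+1)^2 − (k+1) − 2 = 2k^3 + 9k^2 + 11k + 2.
Hence L_n = 2n^3 + 3n^2 − n − 2 for every n ≥ 1, by induction.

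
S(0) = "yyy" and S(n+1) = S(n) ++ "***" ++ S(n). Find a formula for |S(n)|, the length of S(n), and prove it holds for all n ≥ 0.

Claim: |S(n)| = 6·2^n − 3.

Base case: |S(0)| = 3, and 6·2^0 − 3 = 3.
Assume |S(r)| = 6·2^r − 3.
Then |S(r+1)| = |S(r)| + 3 + |S(r)| = 2|S(r)| + 3 = 2(6·2^r − 3) + 3 = 6·2^{r+1} − 6 + 3 = 6·2^{r+1} − 3.
This completes the inductive step, so |S(n)| = 6·2^n − 3 for all n ≥ 0.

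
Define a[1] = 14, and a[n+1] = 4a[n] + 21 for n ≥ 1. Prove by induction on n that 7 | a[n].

Base case: a[1] = 14 = 7·2, so 7 | a[1].
Assume 7 | a[r], so a[r] = 7t for some integer t.
Then a[r+1] = 4a[r] + 21 = 4·(7t) + 21 = 7(4t + 3), so 7 | a[r+1].
By induction, 7 | a[n] for all n ≥ 1.

7 | a[n]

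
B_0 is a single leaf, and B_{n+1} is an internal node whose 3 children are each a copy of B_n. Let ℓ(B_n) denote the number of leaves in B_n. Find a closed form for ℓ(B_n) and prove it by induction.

Claim: ℓ(B_n) = 3^n.

Base case: ℓ(B_0) = 1, and 3^0 = 1.
Assume ℓ(B_r) = 3^r.
Then ℓ(B_{r+1}) = 3·ℓ(B_r) = 3·3^r = 3^{r+1}.
By induction, ℓ(B_n) = 3^n for all n ≥ 0.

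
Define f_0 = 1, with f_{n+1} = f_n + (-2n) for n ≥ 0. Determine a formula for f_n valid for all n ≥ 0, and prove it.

Claim: f_n = -n^2 + n + 1.

Base case: f_0 = 1, and -0^2 + 0 + 1 = 1.
Assume f_k = -k^2 + k + 1.
Then f_{k+1} = f_k + (-2k) = (-k^2 + k + 1) + (-2k) = -k^2 − k + 1,
and -(k+1)^2 + (k+1) + 1 = -k^2 − k + 1.
By induction, f_n = -n^2 + n + 1 for all n ≥ 0.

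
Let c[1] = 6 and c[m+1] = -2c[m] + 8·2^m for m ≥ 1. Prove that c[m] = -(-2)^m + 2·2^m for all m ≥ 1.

Base case: c[1] = 6, and -(-2)^1 + 2·2^1 = 2 + 4 = 6.
Assume c[j] = -(-2)^j + 2·2^j for some j ≥ 1.
Then c[j+1] = -2c[j] + 8·2^j = -2·(-(-2)^j + 2·2^j) + 8·2^j = -(-2)^{j+1} − 4·2^j + 8·2^j = -(-2)^{j+1} + 4·2^j = -(-2)^{j+1} + 2·2^{j+1}.
This completes the inductive step, so c[m] = -(-2)^m + 2·2^m for all m ≥ 1.

c[m] = -(-2)^m + 2·2^m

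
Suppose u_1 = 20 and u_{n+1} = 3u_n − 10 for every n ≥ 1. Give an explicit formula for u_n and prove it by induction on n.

Claim: u_n = 5·3^n + 5.

Base case: u_1 = 20, and 5·3^1 + 5 = 15 + 5 = 20.
Assume u_k = 5·3^k + 5 for some k ≥ 1.
Then u_{k+1} = 3u_k − 10 = 3·(5·3^k + 5) − 10 = 15·3^k + 15 − 10 = 5·3^{k+1} + 5.
Hence u_n = 5·3^n + 5 for every n ≥ 1, by induction.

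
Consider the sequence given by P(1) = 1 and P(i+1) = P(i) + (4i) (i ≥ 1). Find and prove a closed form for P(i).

Claim: P(i) = 2i^2 − 2i + 1.

Base case: P(1) = 1, and 2·1^2 − 2·1 + 1 = 1.
Assume P(j) = 2j^2 − 2j + 1.
Then P(j+1) = P(j) + (4j) = (2j^2 − 2j + 1) + (4j) = 2j^2 + 2j + 1,
and 2·(j+1)^2 − 2·(j+1) + 1 = 2j^2 + 2j + 1.
By induction, P(i) = 2i^2 − 2i + 1 for all i ≥ 1.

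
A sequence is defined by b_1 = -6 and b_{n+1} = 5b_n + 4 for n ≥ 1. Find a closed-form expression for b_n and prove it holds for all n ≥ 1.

Claim: b_n = -5^n − 1.

Base case: b_1 = -6, and -5^1 − 1 = -5 − 1 = -6.
Assume b_j = -5^j − 1 for some j ≥ 1.
Then b_{j+1} = 5b_j + 4 = 5·(-5^j − 1) + 4 = -5^{j+1} − 5 + 4 = -5^{j+1} − 1.
By induction, b_n = -5^n − 1 for all n ≥ 1.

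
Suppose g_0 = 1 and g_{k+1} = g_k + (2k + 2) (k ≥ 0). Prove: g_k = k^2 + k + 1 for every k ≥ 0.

Base case: g_0 = 1, and 0^2 + 0 + 1 = 1.
Assume g_j = j^2 + j + 1.
Then g_{j+1} = g_j + (2j + 2) = (j^2 + j + 1) + (2j + 2) = j^2 + 3j + 3,
and (j+1)^2 + (j+1) + 1 = j^2 + 3j + 3.
By induction, g_k = k^2 + k + 1 for all k ≥ 0.

g_k = k^2 + k + 1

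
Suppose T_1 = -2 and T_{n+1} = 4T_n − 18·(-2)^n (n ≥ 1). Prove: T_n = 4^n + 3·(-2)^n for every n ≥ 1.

Base case: T_1 = -2, and 4^1 + 3·(-2)^1 = 4 − 6 = -2.
Assume T_m = 4^m + 3·(-2)^m for some m ≥ 1.
Then T_{m+1} = 4T_m − 18·(-2)^m = 4·(4^m + 3·(-2)^m) − 18·(-2)^m = 4^{m+1} + 12·(-2)^m − 18·(-2)^m = 4^{m+1} − 6·(-2)^m = 4^{m+1} + 3·(-2)^{m+1}.
So the formula holds for m+1, and by induction T_n = 4^n + 3·(-2)^n for all n ≥ 1.

T_n = 4^n + 3·(-2)^n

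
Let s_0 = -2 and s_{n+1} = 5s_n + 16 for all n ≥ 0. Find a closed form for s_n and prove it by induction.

Claim: s_n = 2·5^n − 4.

Base case: s_0 = -2, and 2·5^0 − 4 = 2 − 4 = -2.
Assume s_k = 2·5^k − 4 for some k ≥ 0.
Then s_{k+1} = 5s_k + 16 = 5·(2·5^k − 4) + 16 = 10·5^k − 20 + 16 = 2·5^{k+1} − 4.
This completes the inductive step, so s_n = 2·5^n − 4 for all n ≥ 0.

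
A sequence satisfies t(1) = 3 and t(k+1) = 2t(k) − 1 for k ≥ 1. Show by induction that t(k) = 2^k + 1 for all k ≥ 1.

Base case: t(1) = 3, and 2^1 + 1 = 2 + 1 = 3.
Assume t(j) = 2^j + 1 for some j ≥ 1.
Then t(j+1) = 2t(j) − 1 = 2·(2^j + 1) − 1 = 2^{j+1} + 2 − 1 = 2^{j+1} + 1.
This completes the inductive step, so t(k) = 2^k + 1 for all k ≥ 1.

t(k) = 2^k + 1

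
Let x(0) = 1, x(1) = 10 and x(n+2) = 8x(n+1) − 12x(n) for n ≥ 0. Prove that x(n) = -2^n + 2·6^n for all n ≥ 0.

Base cases: x(0) = 1 and -2^0 + 2·6^0 = 1; x(1) = 10 and -2^1 + 2·6^1 = 10.
Assume x(j) = -2^j + 2·6^j for all 0 ≤ j ≤ r, where r ≥ 1.
Then x(r+1) = 8x(r) − 12x(r−1) = 8·(-2^r + 2·6^r) − 12·(-2^{r−1} + 2·6^{r−1}) = -(8·2 − 12)2^{r−1} + 2·(8·6 − 12)6^{r−1} = -4·2^{r−1} + 72·6^{r−1} = -2^{r+1} + 2·6^{r+1}.
Hence x(n) = -2^n + 2·6^n for every n ≥ 0, by strong induction.

x(n) = -2^n + 2·6^n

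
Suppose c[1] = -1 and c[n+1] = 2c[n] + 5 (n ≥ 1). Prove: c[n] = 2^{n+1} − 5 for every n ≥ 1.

Base case: c[1] = -1, and 2^{1+1} − 5 = 4 − 5 = -1.
Assume c[r] = 2^{r+1} − 5 for some r ≥ 1.
Then c[r+1] = 2c[r] + 5 = 2·(2^{r+1} − 5) + 5 = 2^{r+2} − 10 + 5 = 2^{r+2} − 5.
Hence c[n] = 2^{n+1} − 5 for every n ≥ 1, by induction.

c[n] = 2^{n+1} − 5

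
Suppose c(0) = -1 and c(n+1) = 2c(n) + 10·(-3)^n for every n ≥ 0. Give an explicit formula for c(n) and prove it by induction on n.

Claim: c(n) = 2^n − 2·(-3)^n.

Base case: c(0) = -1, and 2^0 − 2·(-3)^0 = 1 − 2 = -1.
Assume c(r) = 2^r − 2·(-3)^r for some r ≥ 0.
Then c(r+1) = 2c(r) + 10·(-3)^r = 2·(2^r − 2·(-3)^r) + 10·(-3)^r = 2^{r+1} − 4·(-3)^r + 10·(-3)^r = 2^{r+1} + 6·(-3)^r = 2^{r+1} − 2·(-3)^{r+1}.
This completes the inductive step, so c(n) = 2^n − 2·(-3)^n for all n ≥ 0.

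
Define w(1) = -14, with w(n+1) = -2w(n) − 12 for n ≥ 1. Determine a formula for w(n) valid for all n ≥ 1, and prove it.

Claim: w(n) = 5·(-2)^n − 4.

Base case: w(1) = -14, and 5·(-2)^1 − 4 = -10 − 4 = -14.
Assume w(k) = 5·(-2)^k − 4 for some k ≥ 1.
Then w(k+1) = -2w(k) − 12 = -2·(5·(-2)^k − 4) − 12 = -10·(-2)^k + 8 − 12 = 5·(-2)^{k+1} − 4.
So the formula holds for k+1, and by induction w(n) = 5·(-2)^n − 4 for all n ≥ 1.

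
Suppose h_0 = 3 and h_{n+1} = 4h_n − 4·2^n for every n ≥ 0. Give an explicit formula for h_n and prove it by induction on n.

Claim: h_n = 4^n + 2·2^n.

Base case: h_0 = 3, and 4^0 + 2·2^0 = 1 + 2 = 3.
Assume h_m = 4^m + 2·2^m for some m ≥ 0.
Then h_{m+1} = 4h_m − 4·2^m = 4·(4^m + 2·2^m) − 4·2^m = 4^{m+1} + 8·2^m − 4·2^m = 4^{m+1} + 4·2^m = 4^{m+1} + 2·2^{m+1}.
This completes the inductive step, so h_n = 4^n + 2·2^n for all n ≥ 0.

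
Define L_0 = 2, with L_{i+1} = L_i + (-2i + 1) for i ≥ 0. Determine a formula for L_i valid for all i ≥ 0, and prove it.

Claim: L_i = -i^2 + 2i + 2.

Base case: L_0 = 2, and -0^2 + 2·0 + 2 = 2.
Assume L_m = -m^2 + 2m + 2.
Then L_{m+1} = L_m + (-2m + 1) = (-m^2 + 2m + 2) + (-2m + 1) = -m^2 + 3,
and -(m+1)^2 + 2·(m+1) + 2 = -m^2 + 3.
This completes the inductive step, so L_i = -i^2 + 2i + 2 for all i ≥ 0.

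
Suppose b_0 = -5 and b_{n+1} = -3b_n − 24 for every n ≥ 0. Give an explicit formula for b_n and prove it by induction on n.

Claim: b_n = (-3)^n − 6.

Base case: b_0 = -5, and (-3)^0 − 6 = 1 − 6 = -5.
Assume b_r = (-3)^r − 6 for some r ≥ 0.
Then b_{r+1} = -3b_r − 24 = -3·((-3)^r − 6) − 24 = -3·(-3)^r + 18 − 24 = (-3)^{r+1} − 6.
Hence b_n = (-3)^n − 6 for every n ≥ 0, by induction.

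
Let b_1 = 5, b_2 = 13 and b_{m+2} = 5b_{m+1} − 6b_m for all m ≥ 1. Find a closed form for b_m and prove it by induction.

Claim: b_m = 3^m + 2^m.

Base cases: b_1 = 5 and 3^1 + 2^1 = 5; b_2 = 13 and 3^2 + 2^2 = 13.
Assume b_j = 3^j + 2^j for all 1 ≤ j ≤ r, where r ≥ 2.
Then b_{r+1} = 5b_r − 6b_{r−1} = 5·(3^r + 2^r) − 6·(3^{r−1} + 2^{r−1}) = (5·3 − 6)3^{r−1} + (5·2 − 6)2^{r−1} = 9·3^{r−1} + 4·2^{r−1} = 3^{r+1} + 2^{r+1}.
Hence b_m = 3^m + 2^m for every m ≥ 1, by strong induction.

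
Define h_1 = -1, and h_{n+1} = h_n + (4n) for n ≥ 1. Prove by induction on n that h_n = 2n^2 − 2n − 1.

Base case: h_1 = -1, and 2·1^2 − 2·1 − 1 = -1.
Assume h_k = 2k^2 − 2k − 1.
Then h_{k+1} = h_k + (4k) = (2k^2 − 2k − 1) + (4k) = 2k^2 + 2k − 1,
and 2·(k+1)^2 − 2·(k+1) − 1 = 2k^2 + 2k − 1.
This completes the inductive step, so h_n = 2n^2 − 2n − 1 for all n ≥ 1.

h_n = 2n^2 − 2n − 1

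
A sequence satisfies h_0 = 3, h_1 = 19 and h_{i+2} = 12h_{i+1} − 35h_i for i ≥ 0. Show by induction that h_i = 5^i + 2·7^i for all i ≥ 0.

Base cases: h_0 = 3 and 5^0 + 2·7^0 = 3; h_1 = 19 and 5^1 + 2·7^1 = 19.
Assume h_j = 5^j + 2·7^j for all 0 ≤ j ≤ k, where k ≥ 1.
Then h_{k+1} = 12h_k − 35h_{k−1} = 12·(5^k + 2·7^k) − 35·(5^{k−1} + 2·7^{k−1}) = (12·5 − 35)5^{k−1} + 2·(12·7 − 35)7^{k−1} = 25·5^{k−1} + 98·7^{k−1} = 5^{k+1} + 2·7^{k+1}.
By strong induction, h_i = 5^i + 2·7^i for all i ≥ 0.

h_i = 5^i + 2·7^i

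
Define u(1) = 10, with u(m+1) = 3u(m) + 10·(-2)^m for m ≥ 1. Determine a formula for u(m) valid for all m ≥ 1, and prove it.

Claim: u(m) = 2·3^m − 2·(-2)^m.

Base case: u(1) = 10, and 2·3^1 − 2·(-2)^1 = 6 + 4 = 10.
Assume u(k) = 2·3^k − 2·(-2)^k for some k ≥ 1.
Then u(k+1) = 3u(k) + 10·(-2)^k = 3·(2·3^k − 2·(-2)^k) + 10·(-2)^k = 2·3^{k+1} − 6·(-2)^k + 10·(-2)^k = 2·3^{k+1} + 4·(-2)^k = 2·3^{k+1} − 2·(-2)^{k+1}.
This completes the inductive step, so u(m) = 2·3^m − 2·(-2)^m for all m ≥ 1.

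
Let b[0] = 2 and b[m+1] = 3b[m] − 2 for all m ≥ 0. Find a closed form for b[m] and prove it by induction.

Claim: b[m] = 3^m + 1.

Base case: b[0] = 2, and 3^0 + 1 = 1 + 1 = 2.
Assume b[k] = 3^k + 1 for some k ≥ 0.
Then b[k+1] = 3b[k] − 2 = 3·(3^k + 1) − 2 = 3^{k+1} + 3 − 2 = 3^{k+1} + 1.
This completes the inductive step, so b[m] = 3^m + 1 for all m ≥ 0.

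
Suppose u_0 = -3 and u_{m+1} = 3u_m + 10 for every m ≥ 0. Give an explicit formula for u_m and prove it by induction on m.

Claim: u_m = 2·3^m − 5.

Base case: u_0 = -3, and 2·3^0 − 5 = 2 − 5 = -3.
Assume u_j = 2·3^j − 5 for some j ≥ 0.
Then u_{j+1} = 3u_j + 10 = 3·(2·3^j − 5) + 10 = 6·3^j − 15 + 10 = 2·3^{j+1} − 5.
Hence u_m = 2·3^m − 5 for every m ≥ 0, by induction.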